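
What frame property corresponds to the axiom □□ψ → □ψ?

density

Suppose □□ψ→□ψ is valid. Take Rxy and set V(ψ)={w : xR²w}. Then □□ψ at x, so □ψ at x, so ψ at y, i.e. ∃z(Rxz∧Rzy).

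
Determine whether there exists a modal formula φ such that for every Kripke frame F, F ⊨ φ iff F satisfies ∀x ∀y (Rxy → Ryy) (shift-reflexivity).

This is a Sahlqvist condition; the T□ axiom □(□p → p) defines it.

Definable; □(□p → p) defines it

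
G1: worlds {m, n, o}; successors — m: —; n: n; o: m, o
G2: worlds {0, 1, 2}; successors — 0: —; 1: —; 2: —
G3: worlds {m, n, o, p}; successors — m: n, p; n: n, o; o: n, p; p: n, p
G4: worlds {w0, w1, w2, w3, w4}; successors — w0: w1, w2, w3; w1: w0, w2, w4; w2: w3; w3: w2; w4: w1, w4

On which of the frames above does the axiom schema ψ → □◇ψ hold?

G2

The schema corresponds to symmetry: ∀x ∀y (Rxy → Ryx).
G1: fails — Rom but not Rmo.
G2: ✓.
G3: fails — Rop but not Rpo.
G4: fails — Rw1w2 but not Rw2w1.
Valid on: G2.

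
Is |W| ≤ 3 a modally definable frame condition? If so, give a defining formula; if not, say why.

No — not modally definable

If a class were modally definable it would be closed under disjoint unions (Goldblatt–Thomason).
Any modal formula valid on each of 4 disjoint one-world frames is valid on their disjoint union (validity is preserved under disjoint unions). Each one-world frame has |W|=1≤3, but the union has |W|=4.
Hence having at most 3 worlds is not modally definable.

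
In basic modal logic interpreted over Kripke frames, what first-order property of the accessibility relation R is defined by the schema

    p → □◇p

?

Suppose p→□◇p is valid. Take Rxy and set V(p)={x}. Then p at x, so □◇p at x, so ◇p at y, so some z with Ryz has p; z=x, i.e. Ryx.

Symmetry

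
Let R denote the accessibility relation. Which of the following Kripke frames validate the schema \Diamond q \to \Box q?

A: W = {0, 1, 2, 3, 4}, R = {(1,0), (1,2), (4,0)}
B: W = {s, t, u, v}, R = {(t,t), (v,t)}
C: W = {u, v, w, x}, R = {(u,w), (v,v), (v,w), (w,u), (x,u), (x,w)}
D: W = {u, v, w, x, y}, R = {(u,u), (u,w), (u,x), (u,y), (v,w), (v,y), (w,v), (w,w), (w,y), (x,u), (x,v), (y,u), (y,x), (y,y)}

B

This is the axiom for partial functionality; its first-order frame correspondent is \forall x \forall y \forall z (Rxy \wedge Rxz \to y = z).
A: fails — 1 sees both 0 and 2.
B: holds.
C: fails — v sees both v and w.
D: fails — u sees both u and w.
Valid on: B.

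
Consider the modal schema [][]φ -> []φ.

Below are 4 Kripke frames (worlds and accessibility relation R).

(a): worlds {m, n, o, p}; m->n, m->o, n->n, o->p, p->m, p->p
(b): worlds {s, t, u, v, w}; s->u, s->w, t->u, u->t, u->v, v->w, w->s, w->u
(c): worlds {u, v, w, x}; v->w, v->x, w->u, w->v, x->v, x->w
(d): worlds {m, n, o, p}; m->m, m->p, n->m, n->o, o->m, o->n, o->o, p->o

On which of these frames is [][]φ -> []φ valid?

Frame correspondent (Sahlqvist): forall x forall y (Rxy -> exists z (Rxz & Rzy)) — i.e. density.
(a): fails — Rmo but no z with Rmz and Rzo.
(b): fails — Ruv but no z with Ruz and Rzv.
(c): fails — Rwu but no z with Rwz and Rzu.
(d): holds.

(d)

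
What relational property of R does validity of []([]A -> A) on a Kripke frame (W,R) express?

Shift-reflexivity

Suppose □(□A→A) is valid. Take Rxy and set V(A)={w : Ryw}. Then at y, □A holds; since □(□A→A) at x, □A→A at y, so A at y, i.e. Ryy.
Conversely, any frame satisfying forall x forall y (Rxy -> Ryy) validates the schema.
Frame condition: forall x forall y (Rxy -> Ryy).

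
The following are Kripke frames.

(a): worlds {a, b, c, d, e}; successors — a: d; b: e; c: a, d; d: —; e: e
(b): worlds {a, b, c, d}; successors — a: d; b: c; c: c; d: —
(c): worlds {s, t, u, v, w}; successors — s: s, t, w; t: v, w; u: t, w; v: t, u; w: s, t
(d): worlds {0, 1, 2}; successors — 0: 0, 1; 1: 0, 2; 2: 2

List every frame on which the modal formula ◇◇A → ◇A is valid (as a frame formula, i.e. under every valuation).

This is the axiom for transitivity; its first-order frame correspondent is ∀x ∀y ∀z (Rxy ∧ Ryz → Rxz).
(a): holds.
(b): holds.
(c): fails — Rwt and Rtv but not Rwv.
(d): fails — R10 and R01 but not R11.

(a), (b)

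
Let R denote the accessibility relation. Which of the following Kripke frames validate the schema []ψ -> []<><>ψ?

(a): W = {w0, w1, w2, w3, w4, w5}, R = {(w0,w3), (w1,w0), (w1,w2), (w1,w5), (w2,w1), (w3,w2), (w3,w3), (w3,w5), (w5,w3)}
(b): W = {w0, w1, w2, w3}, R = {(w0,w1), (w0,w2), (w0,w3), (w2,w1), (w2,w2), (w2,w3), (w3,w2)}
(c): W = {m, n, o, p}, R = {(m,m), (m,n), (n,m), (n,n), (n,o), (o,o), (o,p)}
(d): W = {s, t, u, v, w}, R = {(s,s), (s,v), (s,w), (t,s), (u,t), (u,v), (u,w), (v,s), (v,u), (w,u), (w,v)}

(a), (d)

The schema corresponds to a generalized confluence (Geach) condition: forall x forall z (xRz -> exists w (xRw & z R^2 w)).
(a): satisfies the condition.
(b): fails — w0Rw1 but no w with w0Rw and w1R²w.
(c): fails — oRp but no w with oRw and pR²w.
(d): satisfies the condition.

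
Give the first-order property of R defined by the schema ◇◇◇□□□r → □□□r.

∀x ∀y ∀z ((xR³y ∧ xR³z) → ∃w (yR³w ∧ z = w))

This is a Sahlqvist (Geach-type) schema ◇^3□^3r → □^3◇^0r.
First-order correspondent: ∀x ∀y ∀z ((xR³y ∧ xR³z) → ∃w (yR³w ∧ z = w)).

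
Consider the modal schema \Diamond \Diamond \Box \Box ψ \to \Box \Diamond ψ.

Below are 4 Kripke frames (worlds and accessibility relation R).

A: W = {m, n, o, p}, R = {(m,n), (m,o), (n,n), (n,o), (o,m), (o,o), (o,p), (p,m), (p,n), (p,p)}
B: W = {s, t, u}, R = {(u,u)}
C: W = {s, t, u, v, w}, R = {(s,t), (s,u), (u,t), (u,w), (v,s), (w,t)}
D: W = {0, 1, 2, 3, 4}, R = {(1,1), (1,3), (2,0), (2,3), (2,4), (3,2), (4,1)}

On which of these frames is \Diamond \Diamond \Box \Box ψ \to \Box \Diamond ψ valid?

A, B

Frame correspondent (Sahlqvist): \forall x \forall y \forall z ((x R^2 y \wedge xRz) \to \exists w (y R^2 w \wedge zRw)) — i.e. a generalized confluence (Geach) condition.
A: condition met.
B: condition met.
C: fails — sR²t, sRt but no w* with tR²w* and tRw*.
D: fails — 1R²3, 1R3 but no w with 3R²w and 3Rw.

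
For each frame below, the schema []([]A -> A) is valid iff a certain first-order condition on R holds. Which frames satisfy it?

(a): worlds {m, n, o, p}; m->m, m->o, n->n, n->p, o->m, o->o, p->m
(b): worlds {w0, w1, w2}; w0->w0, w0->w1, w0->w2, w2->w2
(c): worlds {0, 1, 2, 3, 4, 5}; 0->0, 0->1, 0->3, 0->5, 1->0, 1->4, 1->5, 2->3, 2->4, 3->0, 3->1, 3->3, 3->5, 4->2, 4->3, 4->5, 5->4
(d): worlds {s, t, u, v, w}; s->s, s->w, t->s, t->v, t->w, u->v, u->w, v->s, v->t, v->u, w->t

This is the axiom for shift-reflexivity; its first-order frame correspondent is forall x forall y (Rxy -> Ryy).
(a): fails — Rnp but not Rpp.
(b): fails — Rw0w1 but not Rw1w1.
(c): fails — R31 but not R11.
(d): fails — Ruv but not Rvv.
Valid on no frame.

none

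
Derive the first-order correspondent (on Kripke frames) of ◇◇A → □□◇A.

∀x ∀y ∀z ((xR²y ∧ xR²z) → ∃w (y = w ∧ zRw))

This is a Sahlqvist (Geach-type) schema ◇^2□^0A → □^2◇^1A.
First-order correspondent: ∀x ∀y ∀z ((xR²y ∧ xR²z) → ∃w (y = w ∧ zRw)).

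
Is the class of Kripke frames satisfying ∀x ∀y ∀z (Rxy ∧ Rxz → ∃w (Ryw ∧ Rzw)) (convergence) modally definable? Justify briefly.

Yes: it is convergence, defined by the .2 schema ◇□q → □◇q.

Yes, by ◇□q → □◇q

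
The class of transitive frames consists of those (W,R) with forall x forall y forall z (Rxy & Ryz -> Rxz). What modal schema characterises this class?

□s → □□s

The condition is transitivity. The 4 schema □s → □□s defines it.
Suppose □s→□□s is valid. Take Rxy, Ryz and set V(s)={w : Rxw}. Then □s at x, so □□s at x, so □s at y, so s at z, i.e. Rxz.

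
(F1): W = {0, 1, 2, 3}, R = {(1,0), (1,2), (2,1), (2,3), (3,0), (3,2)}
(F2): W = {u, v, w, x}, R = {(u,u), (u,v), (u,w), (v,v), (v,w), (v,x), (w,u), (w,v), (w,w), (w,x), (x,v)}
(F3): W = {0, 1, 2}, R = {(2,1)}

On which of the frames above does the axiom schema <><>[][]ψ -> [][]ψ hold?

(F3)

Frame correspondent (Sahlqvist): forall x forall y forall z ((x R^2 y & x R^2 z) -> exists w (y R^2 w & z = w)) — i.e. a generalized confluence (Geach) condition.
(F1): fails — 2R²0, 2R²0 but no w with 0R²w and 0=w.
(F2): fails — uR²x, uR²u but no t with xR²t and u=t.
(F3): satisfies the condition.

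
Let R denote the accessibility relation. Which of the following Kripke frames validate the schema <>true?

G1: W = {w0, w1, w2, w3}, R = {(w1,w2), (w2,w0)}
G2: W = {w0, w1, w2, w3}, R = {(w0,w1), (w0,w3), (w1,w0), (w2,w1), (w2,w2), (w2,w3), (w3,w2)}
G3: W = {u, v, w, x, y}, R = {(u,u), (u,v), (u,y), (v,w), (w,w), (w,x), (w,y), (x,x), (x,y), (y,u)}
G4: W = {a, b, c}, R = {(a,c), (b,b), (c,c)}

G2, G3, G4

Frame correspondent (Sahlqvist): forall x exists y Rxy — i.e. seriality.
G1: fails — world w0 has no successor.
G2: ✓.
G3: ✓.
G4: ✓.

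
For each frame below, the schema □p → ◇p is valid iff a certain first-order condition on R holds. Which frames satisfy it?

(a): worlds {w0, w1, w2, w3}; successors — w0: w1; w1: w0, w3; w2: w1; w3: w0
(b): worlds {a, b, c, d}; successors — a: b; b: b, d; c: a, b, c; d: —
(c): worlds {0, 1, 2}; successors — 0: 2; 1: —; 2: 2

Frame correspondent (Sahlqvist): ∀x ∃y Rxy — i.e. seriality.
(a): holds.
(b): fails — world d has no successor.
(c): fails — world 1 has no successor.
Valid on: (a).

(a)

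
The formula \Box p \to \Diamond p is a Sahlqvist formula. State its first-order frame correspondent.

Seriality

Suppose □p→◇p is valid. At any x set V(p)=W. Then □p at x, so ◇p at x, so x has a successor.
The converse is a direct semantic check.
Frame condition: \forall x \exists y Rxy.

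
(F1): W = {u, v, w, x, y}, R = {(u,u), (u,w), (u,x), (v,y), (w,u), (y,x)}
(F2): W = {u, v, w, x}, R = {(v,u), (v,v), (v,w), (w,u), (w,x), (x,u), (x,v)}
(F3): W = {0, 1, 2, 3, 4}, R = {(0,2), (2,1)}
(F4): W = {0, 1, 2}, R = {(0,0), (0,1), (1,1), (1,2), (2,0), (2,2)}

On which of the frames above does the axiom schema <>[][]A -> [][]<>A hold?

(F4)

The schema corresponds to a generalized confluence (Geach) condition: forall x forall y forall z ((xRy & x R^2 z) -> exists w (y R^2 w & zRw)).
(F1): fails — uRu, uR²x but no t with uR²t and xRt.
(F2): fails — vRu, vR²u but no t with uR²t and uRt.
(F3): fails — 0R2, 0R²1 but no w with 2R²w and 1Rw.
(F4): holds.
Valid on: (F4).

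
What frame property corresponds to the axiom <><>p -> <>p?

This is a form of the 4 axiom.
Its frame correspondent is transitivity — forall x forall y forall z (Rxy & Ryz -> Rxz).

Transitivity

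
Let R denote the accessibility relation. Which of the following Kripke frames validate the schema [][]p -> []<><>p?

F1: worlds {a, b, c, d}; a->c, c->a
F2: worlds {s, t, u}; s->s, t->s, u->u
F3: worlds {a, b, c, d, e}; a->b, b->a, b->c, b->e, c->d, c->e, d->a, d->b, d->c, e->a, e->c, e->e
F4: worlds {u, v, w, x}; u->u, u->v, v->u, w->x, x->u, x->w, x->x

F2, F3, F4

Frame correspondent (Sahlqvist): forall x forall z (xRz -> exists w (x R^2 w & z R^2 w)) — i.e. a generalized confluence (Geach) condition.
F1: fails — aRc but no w with aR²w and cR²w.
F2: condition met.
F3: condition met.
F4: condition met.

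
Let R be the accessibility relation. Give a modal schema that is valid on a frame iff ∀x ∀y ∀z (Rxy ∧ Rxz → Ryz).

◇r → □◇r

This is the Euclidean property; the standard corresponding axiom is 5: ◇r → □◇r.
Suppose ◇r→□◇r is valid. Take Rxy, Rxz and set V(r)={y}. Then ◇r at x, so □◇r at x, so ◇r at z, so some w with Rzw has r; w=y, i.e. Rzy. By symmetry of the argument, Ryz.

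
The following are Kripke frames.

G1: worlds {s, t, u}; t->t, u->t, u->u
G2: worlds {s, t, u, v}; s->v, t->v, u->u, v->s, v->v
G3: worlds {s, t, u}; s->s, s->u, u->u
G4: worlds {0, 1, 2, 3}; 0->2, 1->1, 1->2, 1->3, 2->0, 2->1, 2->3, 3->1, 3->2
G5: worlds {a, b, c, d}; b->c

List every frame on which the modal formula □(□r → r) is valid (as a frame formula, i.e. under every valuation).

The schema corresponds to shift-reflexivity: ∀x ∀y (Rxy → Ryy).
G1: holds.
G2: fails — Rvs but not Rss.
G3: holds.
G4: fails — R32 but not R22.
G5: fails — Rbc but not Rcc.
Valid on: G1, G3.

G1, G3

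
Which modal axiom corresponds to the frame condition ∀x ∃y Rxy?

A defining formula is □q → ◇q (the D axiom).
Suppose □q→◇q is valid. At any x set V(q)=W. Then □q at x, so ◇q at x, so x has a successor.

□q → ◇q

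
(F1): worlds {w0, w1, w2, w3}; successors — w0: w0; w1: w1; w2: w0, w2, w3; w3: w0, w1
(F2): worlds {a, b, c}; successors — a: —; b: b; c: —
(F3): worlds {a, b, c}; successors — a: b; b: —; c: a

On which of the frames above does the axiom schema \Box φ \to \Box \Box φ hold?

(F2)

This is the axiom for transitivity; its first-order frame correspondent is \forall x \forall y \forall z (Rxy \wedge Ryz \to Rxz).
(F1): fails — Rw2w3 and Rw3w1 but not Rw2w1.
(F2): holds.
(F3): fails — Rca and Rab but not Rcb.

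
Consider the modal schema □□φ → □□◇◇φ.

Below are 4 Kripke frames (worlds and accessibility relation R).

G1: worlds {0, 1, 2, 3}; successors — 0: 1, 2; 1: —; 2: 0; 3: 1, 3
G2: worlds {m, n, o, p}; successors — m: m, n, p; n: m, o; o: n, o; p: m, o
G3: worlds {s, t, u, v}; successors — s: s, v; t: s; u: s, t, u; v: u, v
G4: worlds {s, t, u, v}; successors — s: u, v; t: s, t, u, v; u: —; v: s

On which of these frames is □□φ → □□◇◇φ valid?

This is the axiom for a generalized confluence (Geach) condition; its first-order frame correspondent is ∀x ∀z (xR²z → ∃w (xR²w ∧ zR²w)).
G1: fails — 2R²1 but no w with 2R²w and 1R²w.
G2: condition met.
G3: condition met.
G4: fails — tR²u but no w with tR²w and uR²w.

G2, G3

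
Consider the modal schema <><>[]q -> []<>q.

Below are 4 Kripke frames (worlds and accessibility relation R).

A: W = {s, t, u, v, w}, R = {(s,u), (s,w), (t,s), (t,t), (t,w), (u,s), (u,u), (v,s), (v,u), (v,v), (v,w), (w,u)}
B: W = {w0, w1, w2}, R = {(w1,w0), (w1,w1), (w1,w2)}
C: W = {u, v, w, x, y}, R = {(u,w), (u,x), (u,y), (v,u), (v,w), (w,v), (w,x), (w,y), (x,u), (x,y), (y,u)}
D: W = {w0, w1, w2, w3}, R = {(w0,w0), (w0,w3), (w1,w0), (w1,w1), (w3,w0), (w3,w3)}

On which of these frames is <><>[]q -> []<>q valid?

Frame correspondent (Sahlqvist): forall x forall y forall z ((x R^2 y & xRz) -> exists w (yRw & zRw)) — i.e. a generalized confluence (Geach) condition.
A: fails — tR²t, tRw but no w* with tRw* and wRw*.
B: fails — w1R²w0, w1Rw0 but no w with w0Rw and w0Rw.
C: fails — uR²u, uRy but no t with uRt and yRt.
D: condition met.
Valid on: D.

D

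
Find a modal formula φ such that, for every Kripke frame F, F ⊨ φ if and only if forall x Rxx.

□s → s

A defining formula is □s → s (the T axiom).
Suppose □s→s is valid. At any x set V(s)={w : Rxw}. Then □s holds at x, so s holds at x, i.e. Rxx.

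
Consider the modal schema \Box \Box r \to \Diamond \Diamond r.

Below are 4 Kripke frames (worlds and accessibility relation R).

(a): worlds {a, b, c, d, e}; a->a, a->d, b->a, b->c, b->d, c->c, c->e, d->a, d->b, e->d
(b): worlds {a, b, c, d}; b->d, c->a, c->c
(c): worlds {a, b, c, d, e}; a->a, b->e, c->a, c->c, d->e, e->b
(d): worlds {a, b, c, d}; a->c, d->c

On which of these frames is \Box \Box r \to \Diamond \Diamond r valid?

(a), (c)

This is the axiom for a generalized confluence (Geach) condition; its first-order frame correspondent is \forall x \exists w (x R^2 w \wedge x R^2 w).
(a): condition met.
(b): fails — at a but no w with aR²w and aR²w.
(c): condition met.
(d): fails — at a but no w with aR²w and aR²w.
Valid on: (a), (c).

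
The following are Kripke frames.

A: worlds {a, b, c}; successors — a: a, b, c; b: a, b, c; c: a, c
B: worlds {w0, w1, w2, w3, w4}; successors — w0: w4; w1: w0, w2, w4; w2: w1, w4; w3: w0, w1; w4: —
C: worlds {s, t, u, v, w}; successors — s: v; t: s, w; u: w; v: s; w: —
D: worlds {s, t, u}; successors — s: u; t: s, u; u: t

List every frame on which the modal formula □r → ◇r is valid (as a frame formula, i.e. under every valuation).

A, D

This is the axiom for seriality; its first-order frame correspondent is ∀x ∃y Rxy.
A: condition met.
B: fails — world w4 has no successor.
C: fails — world w has no successor.
D: condition met.
Valid on: A, D.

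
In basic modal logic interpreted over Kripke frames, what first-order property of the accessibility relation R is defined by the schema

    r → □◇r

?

symmetry

Suppose r→□◇r is valid. Take Rxy and set V(r)={x}. Then r at x, so □◇r at x, so ◇r at y, so some z with Ryz has r; z=x, i.e. Ryx.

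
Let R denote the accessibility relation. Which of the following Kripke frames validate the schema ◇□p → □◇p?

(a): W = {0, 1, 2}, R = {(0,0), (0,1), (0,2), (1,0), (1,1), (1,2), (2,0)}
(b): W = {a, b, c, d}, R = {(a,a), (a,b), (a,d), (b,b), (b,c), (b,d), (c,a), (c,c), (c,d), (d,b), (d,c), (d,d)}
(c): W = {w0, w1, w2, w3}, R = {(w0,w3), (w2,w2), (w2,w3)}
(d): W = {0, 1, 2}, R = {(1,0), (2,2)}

(a), (b)

This is the axiom for convergence; its first-order frame correspondent is ∀x ∀y ∀z (Rxy ∧ Rxz → ∃w (Ryw ∧ Rzw)).
(a): condition met.
(b): condition met.
(c): fails — Rw0w3 and Rw0w3 but w3 and w3 have no common successor.
(d): fails — R10 and R10 but 0 and 0 have no common successor.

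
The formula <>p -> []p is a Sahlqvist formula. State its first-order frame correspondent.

This schema is the CD axiom.
Its frame correspondent is partial functionality — forall x forall y forall z (Rxy & Rxz -> y = z).

partial functionality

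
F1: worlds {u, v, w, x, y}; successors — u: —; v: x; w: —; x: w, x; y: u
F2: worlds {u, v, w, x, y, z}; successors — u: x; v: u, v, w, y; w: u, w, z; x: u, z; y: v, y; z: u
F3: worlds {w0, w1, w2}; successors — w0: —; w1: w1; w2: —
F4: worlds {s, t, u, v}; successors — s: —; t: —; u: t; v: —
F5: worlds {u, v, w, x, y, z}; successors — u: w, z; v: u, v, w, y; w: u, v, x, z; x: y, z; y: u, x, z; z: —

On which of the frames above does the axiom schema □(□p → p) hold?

This is the axiom for shift-reflexivity; its first-order frame correspondent is ∀x ∀y (Rxy → Ryy).
F1: fails — Rxw but not Rww.
F2: fails — Rwu but not Ruu.
F3: condition met.
F4: fails — Rut but not Rtt.
F5: fails — Ruz but not Rzz.
Valid on: F3.

F3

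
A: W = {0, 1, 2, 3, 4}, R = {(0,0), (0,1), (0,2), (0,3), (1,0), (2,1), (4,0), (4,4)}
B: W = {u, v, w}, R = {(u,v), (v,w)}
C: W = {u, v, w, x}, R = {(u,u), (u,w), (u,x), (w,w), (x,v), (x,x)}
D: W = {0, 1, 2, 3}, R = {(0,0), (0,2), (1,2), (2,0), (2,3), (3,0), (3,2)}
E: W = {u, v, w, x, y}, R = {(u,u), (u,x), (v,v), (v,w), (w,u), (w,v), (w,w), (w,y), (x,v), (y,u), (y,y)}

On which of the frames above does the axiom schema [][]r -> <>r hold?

E

Frame correspondent (Sahlqvist): forall x exists w (x R^2 w & xRw) — i.e. a generalized confluence (Geach) condition.
A: fails — at 2 but no w with 2R²w and 2Rw.
B: fails — at u but no t with uR²t and uRt.
C: fails — at v but no t with vR²t and vRt.
D: fails — at 1 but no w with 1R²w and 1Rw.
E: satisfies the condition.
Valid on: E.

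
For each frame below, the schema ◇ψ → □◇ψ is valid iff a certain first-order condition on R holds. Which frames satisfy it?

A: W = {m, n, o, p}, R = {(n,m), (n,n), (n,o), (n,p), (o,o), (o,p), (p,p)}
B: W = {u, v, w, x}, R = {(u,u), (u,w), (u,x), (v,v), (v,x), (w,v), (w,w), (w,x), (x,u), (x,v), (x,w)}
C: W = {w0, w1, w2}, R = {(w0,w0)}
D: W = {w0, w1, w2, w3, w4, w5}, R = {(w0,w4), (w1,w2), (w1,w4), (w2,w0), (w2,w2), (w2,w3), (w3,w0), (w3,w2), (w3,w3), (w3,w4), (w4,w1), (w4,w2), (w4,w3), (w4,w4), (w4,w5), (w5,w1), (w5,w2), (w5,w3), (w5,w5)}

C

Frame correspondent (Sahlqvist): ∀x ∀y ∀z (Rxy ∧ Rxz → Ryz) — i.e. the Euclidean property.
A: fails — Rno and Rnn but not Ron.
B: fails — Ruw and Ruu but not Rwu.
C: ✓.
D: fails — Rw1w2 and Rw1w4 but not Rw2w4.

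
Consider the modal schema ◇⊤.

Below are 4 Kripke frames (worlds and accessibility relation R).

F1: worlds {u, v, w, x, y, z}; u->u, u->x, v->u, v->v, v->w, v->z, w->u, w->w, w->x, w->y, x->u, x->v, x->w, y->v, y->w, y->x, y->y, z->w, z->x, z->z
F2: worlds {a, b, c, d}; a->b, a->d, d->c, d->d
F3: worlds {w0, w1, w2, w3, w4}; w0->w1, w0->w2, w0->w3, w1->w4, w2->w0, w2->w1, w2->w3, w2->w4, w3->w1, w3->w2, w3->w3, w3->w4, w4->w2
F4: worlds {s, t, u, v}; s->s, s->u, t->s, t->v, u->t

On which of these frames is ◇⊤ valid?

This is the axiom for seriality; its first-order frame correspondent is ∀x ∃y Rxy.
F1: holds.
F2: fails — world b has no successor.
F3: holds.
F4: fails — world v has no successor.

F1, F3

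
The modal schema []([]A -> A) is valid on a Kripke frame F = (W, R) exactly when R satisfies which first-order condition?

Shift-reflexivity

This is the T□ axiom.
It corresponds to shift-reflexivity: forall x forall y (Rxy -> Ryy).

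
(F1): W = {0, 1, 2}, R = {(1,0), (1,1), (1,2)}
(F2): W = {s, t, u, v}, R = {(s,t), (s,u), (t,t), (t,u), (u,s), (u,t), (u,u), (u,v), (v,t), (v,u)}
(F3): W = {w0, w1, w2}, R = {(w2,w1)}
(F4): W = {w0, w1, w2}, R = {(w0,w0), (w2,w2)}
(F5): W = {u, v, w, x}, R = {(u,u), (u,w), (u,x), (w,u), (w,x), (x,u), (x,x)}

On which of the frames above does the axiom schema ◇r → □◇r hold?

(F4)

Frame correspondent (Sahlqvist): ∀x ∀y ∀z (Rxy ∧ Rxz → Ryz) — i.e. the Euclidean property.
(F1): fails — R12 and R12 but not R22.
(F2): fails — Ruv and Ruv but not Rvv.
(F3): fails — Rw2w1 and Rw2w1 but not Rw1w1.
(F4): satisfies the condition.
(F5): fails — Ruw and Ruw but not Rww.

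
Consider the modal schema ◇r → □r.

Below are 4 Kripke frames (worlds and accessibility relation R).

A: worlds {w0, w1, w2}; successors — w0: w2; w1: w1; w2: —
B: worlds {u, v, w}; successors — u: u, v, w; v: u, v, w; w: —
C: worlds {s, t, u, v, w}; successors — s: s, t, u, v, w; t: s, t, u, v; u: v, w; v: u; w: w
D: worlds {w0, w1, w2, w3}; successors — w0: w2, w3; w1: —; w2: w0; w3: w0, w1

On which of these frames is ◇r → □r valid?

A

The schema corresponds to partial functionality: ∀x ∀y ∀z (Rxy ∧ Rxz → y = z).
A: condition met.
B: fails — u sees both u and v.
C: fails — s sees both s and t.
D: fails — w0 sees both w2 and w3.
Valid on: A.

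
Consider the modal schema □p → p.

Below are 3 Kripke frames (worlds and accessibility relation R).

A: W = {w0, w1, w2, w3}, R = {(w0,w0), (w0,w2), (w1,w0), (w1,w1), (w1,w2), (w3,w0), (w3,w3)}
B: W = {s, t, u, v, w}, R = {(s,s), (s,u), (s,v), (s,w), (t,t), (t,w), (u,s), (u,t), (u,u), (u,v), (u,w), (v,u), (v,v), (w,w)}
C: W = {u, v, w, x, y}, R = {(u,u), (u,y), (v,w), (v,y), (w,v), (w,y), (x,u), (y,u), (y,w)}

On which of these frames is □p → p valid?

Frame correspondent (Sahlqvist): ∀x Rxx — i.e. reflexivity.
A: fails — world w2 does not see itself.
B: condition met.
C: fails — world v does not see itself.

B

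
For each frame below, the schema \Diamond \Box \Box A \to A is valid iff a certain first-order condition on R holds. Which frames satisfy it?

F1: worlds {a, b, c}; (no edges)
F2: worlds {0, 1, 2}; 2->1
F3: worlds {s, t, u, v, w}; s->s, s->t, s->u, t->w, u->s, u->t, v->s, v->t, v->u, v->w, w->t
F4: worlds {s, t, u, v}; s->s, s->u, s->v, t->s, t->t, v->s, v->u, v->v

The schema corresponds to a generalized confluence (Geach) condition: \forall x \forall y (xRy \to \exists w (y R^2 w \wedge x = w)).
F1: holds.
F2: fails — 2R1 but no w with 1R²w and 2=w.
F3: fails — sRt but no w* with tR²w* and s=w*.
F4: fails — sRu but no w with uR²w and s=w.
Valid on: F1.

F1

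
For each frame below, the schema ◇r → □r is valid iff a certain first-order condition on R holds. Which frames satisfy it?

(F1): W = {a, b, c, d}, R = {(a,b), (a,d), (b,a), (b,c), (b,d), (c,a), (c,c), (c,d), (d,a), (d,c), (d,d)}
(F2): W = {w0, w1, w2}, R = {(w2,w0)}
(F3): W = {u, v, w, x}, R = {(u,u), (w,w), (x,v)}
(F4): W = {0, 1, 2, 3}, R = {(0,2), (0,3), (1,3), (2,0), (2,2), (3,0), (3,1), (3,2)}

This is the axiom for partial functionality; its first-order frame correspondent is ∀x ∀y ∀z (Rxy ∧ Rxz → y = z).
(F1): fails — a sees both b and d.
(F2): satisfies the condition.
(F3): satisfies the condition.
(F4): fails — 0 sees both 2 and 3.

(F2), (F3)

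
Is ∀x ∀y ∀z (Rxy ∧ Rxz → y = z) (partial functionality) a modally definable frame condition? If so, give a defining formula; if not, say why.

The condition is partial functionality. A defining modal formula is ◇q → □q.
Suppose ◇q→□q is valid. Take Rxy, Rxz and set V(q)={y}. Then ◇q at x, so □q at x, so q at z, i.e. z=y.

Yes — defined by ◇q → □q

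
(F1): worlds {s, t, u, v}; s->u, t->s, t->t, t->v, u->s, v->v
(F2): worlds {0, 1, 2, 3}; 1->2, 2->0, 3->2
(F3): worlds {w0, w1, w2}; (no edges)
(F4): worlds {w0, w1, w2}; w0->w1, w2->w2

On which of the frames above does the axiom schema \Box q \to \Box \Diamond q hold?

(F3)

The schema corresponds to a generalized confluence (Geach) condition: \forall x \forall z (xRz \to \exists w (xRw \wedge zRw)).
(F1): fails — sRu but no w with sRw and uRw.
(F2): fails — 1R2 but no w with 1Rw and 2Rw.
(F3): holds.
(F4): fails — w0Rw1 but no w with w0Rw and w1Rw.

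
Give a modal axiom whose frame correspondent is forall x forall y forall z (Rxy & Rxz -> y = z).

◇ψ → □ψ

This is partial functionality; the standard corresponding axiom is CD: ◇ψ → □ψ.
Suppose ◇ψ→□ψ is valid. Take Rxy, Rxz and set V(ψ)={y}. Then ◇ψ at x, so □ψ at x, so ψ at z, i.e. z=y.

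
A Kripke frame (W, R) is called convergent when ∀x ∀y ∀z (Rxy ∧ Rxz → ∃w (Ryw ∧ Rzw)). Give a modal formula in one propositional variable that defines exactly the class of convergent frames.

◇□r → □◇r

This is convergence; the standard corresponding axiom is .2: ◇□r → □◇r.
Suppose ◇□r→□◇r is valid. Take Rxy, Rxz and set V(r)={w : Ryw}. Then □r at y so ◇□r at x, so □◇r at x, so ◇r at z, giving w with Rzw and Ryw.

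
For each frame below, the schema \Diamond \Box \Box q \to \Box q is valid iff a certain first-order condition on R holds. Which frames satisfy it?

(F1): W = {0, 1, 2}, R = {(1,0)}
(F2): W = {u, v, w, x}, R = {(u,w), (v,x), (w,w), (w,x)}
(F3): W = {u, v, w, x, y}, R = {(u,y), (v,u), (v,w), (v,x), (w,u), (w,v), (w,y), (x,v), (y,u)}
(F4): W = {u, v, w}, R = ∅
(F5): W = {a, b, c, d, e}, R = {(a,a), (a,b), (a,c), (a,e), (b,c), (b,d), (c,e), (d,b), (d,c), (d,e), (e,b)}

This is the axiom for a generalized confluence (Geach) condition; its first-order frame correspondent is \forall x \forall y \forall z ((xRy \wedge xRz) \to \exists w (y R^2 w \wedge z = w)).
(F1): fails — 1R0, 1R0 but no w with 0R²w and 0=w.
(F2): fails — vRx, vRx but no t with xR²t and x=t.
(F3): fails — vRu, vRw but no t with uR²t and w=t.
(F4): satisfies the condition.
(F5): fails — aRb, aRa but no w with bR²w and a=w.

(F4)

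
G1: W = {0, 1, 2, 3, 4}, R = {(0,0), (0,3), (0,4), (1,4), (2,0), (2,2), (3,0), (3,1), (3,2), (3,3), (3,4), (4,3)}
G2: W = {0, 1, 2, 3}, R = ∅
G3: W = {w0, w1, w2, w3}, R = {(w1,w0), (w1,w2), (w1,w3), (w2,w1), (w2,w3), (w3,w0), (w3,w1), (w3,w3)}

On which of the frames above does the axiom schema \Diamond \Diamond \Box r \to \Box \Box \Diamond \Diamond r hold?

The schema corresponds to a generalized confluence (Geach) condition: \forall x \forall y \forall z ((x R^2 y \wedge x R^2 z) \to \exists w (yRw \wedge z R^2 w)).
G1: fails — 0R²1, 0R²1 but no w with 1Rw and 1R²w.
G2: satisfies the condition.
G3: fails — w1R²w0, w1R²w0 but no w with w0Rw and w0R²w.

G2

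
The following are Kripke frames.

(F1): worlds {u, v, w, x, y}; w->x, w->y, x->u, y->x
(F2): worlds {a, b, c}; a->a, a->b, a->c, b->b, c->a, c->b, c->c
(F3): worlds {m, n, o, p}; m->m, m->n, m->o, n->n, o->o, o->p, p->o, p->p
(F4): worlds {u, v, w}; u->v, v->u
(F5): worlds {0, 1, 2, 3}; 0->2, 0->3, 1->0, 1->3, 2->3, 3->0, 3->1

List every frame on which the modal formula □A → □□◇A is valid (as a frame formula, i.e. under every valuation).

This is the axiom for a generalized confluence (Geach) condition; its first-order frame correspondent is ∀x ∀z (xR²z → ∃w (xRw ∧ zRw)).
(F1): fails — wR²u but no t with wRt and uRt.
(F2): satisfies the condition.
(F3): satisfies the condition.
(F4): satisfies the condition.
(F5): fails — 0R²3 but no w with 0Rw and 3Rw.

(F2), (F3), (F4)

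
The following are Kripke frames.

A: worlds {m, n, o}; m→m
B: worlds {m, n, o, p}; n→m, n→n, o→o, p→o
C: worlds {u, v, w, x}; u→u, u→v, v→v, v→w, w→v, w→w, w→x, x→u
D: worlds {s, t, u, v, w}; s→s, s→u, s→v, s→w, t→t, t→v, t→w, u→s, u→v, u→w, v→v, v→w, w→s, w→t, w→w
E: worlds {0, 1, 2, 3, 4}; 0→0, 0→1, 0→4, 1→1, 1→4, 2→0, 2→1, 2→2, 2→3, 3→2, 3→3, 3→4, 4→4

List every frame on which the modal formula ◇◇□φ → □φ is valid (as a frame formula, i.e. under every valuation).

This is the axiom for a generalized confluence (Geach) condition; its first-order frame correspondent is ∀x ∀y ∀z ((xR²y ∧ xRz) → ∃w (yRw ∧ z = w)).
A: holds.
B: fails — nR²m, nRm but no w with mRw and m=w.
C: fails — uR²v, uRu but no t with vRt and u=t.
D: fails — sR²t, sRs but no w* with tRw* and s=w*.
E: fails — 0R²1, 0R0 but no w with 1Rw and 0=w.
Valid on: A.

A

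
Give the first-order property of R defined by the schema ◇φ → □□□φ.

∀x ∀y ∀z ((xRy ∧ xR³z) → ∃w (y = w ∧ z = w))

This is a Sahlqvist (Geach-type) schema ◇^1□^0φ → □^3◇^0φ.
First-order correspondent: ∀x ∀y ∀z ((xRy ∧ xR³z) → ∃w (y = w ∧ z = w)).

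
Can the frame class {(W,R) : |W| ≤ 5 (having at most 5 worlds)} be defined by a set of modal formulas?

Modal frame validity is preserved under disjoint unions.
Any modal formula valid on each of 6 disjoint one-world frames is valid on their disjoint union (validity is preserved under disjoint unions). Each one-world frame has |W|=1≤5, but the union has |W|=6.
So no modal formula (or set of formulas) defines exactly the |W|≤5 frames.

Not modally definable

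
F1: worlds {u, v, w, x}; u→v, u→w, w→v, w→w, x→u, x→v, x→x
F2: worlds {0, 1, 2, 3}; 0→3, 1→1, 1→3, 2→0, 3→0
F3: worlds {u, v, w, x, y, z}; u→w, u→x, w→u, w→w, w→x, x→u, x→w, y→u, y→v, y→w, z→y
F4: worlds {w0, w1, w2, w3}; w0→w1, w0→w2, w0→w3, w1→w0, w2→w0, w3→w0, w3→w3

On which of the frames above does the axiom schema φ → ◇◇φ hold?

Frame correspondent (Sahlqvist): ∀x ∃w (x = w ∧ xR²w) — i.e. a generalized confluence (Geach) condition.
F1: fails — at u but no t with u=t and uR²t.
F2: fails — at 2 but no w with 2=w and 2R²w.
F3: fails — at v but no t with v=t and vR²t.
F4: holds.
Valid on: F4.

F4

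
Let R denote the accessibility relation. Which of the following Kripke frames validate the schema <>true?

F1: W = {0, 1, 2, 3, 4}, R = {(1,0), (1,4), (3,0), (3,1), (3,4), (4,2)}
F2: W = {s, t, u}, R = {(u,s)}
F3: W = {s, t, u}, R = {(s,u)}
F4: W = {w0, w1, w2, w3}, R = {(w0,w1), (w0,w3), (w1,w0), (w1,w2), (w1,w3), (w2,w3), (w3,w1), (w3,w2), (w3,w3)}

This is the axiom for seriality; its first-order frame correspondent is forall x exists y Rxy.
F1: fails — world 0 has no successor.
F2: fails — world s has no successor.
F3: fails — world t has no successor.
F4: satisfies the condition.
Valid on: F4.

F4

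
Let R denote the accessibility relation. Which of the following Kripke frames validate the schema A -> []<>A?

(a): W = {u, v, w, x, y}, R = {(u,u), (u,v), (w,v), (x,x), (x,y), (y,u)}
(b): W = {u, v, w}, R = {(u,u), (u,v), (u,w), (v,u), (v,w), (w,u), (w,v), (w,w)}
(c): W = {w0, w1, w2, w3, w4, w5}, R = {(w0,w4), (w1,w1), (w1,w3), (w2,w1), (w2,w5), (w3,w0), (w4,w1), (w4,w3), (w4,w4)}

(b)

The schema corresponds to symmetry: forall x forall y (Rxy -> Ryx).
(a): fails — Ruv but not Rvu.
(b): holds.
(c): fails — Rw0w4 but not Rw4w0.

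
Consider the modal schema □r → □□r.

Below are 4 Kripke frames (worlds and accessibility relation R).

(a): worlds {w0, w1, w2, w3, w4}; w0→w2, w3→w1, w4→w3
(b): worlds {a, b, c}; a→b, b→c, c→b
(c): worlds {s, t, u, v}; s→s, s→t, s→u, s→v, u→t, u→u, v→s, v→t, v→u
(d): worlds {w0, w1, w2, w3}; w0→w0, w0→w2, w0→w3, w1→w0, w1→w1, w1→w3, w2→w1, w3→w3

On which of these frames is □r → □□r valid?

none

Frame correspondent (Sahlqvist): ∀x ∀y ∀z (Rxy ∧ Ryz → Rxz) — i.e. transitivity.
(a): fails — Rw4w3 and Rw3w1 but not Rw4w1.
(b): fails — Rab and Rbc but not Rac.
(c): fails — Rvs and Rsv but not Rvv.
(d): fails — Rw1w0 and Rw0w2 but not Rw1w2.
Valid on no frame.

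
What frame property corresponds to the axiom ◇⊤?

◇⊤ holds at w iff w has a successor, so frame-validity of ◇⊤ is exactly seriality. Equivalently via □r → ◇r:
Suppose □r→◇r is valid. At any x set V(r)=W. Then □r at x, so ◇r at x, so x has a successor.

Seriality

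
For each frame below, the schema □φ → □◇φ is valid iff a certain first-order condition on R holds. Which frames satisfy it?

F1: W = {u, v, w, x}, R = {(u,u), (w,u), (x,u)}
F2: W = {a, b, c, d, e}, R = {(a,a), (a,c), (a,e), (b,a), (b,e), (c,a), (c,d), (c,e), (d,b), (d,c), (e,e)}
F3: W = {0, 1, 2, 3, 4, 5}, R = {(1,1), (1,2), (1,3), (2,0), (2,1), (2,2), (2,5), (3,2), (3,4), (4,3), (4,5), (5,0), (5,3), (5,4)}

Frame correspondent (Sahlqvist): ∀x ∀z (xRz → ∃w (xRw ∧ zRw)) — i.e. a generalized confluence (Geach) condition.
F1: holds.
F2: fails — cRd but no w with cRw and dRw.
F3: fails — 2R0 but no w with 2Rw and 0Rw.

F1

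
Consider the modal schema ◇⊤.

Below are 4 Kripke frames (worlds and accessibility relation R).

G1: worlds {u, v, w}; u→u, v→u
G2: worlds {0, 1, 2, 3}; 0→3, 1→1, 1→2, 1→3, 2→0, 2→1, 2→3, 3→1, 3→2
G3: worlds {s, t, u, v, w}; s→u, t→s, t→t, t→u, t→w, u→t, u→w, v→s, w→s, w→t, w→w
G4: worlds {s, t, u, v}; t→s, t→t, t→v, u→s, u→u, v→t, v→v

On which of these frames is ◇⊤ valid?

Frame correspondent (Sahlqvist): ∀x ∃y Rxy — i.e. seriality.
G1: fails — world w has no successor.
G2: holds.
G3: holds.
G4: fails — world s has no successor.

G2, G3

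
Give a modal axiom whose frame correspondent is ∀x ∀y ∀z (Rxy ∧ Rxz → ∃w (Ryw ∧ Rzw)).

This is convergence; the standard corresponding axiom is .2: ◇□r → □◇r.
Suppose ◇□r→□◇r is valid. Take Rxy, Rxz and set V(r)={w : Ryw}. Then □r at y so ◇□r at x, so □◇r at x, so ◇r at z, giving w with Rzw and Ryw.

◇□r → □◇r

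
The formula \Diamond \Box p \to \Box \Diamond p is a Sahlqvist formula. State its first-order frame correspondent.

Convergence

Suppose ◇□p→□◇p is valid. Take Rxy, Rxz and set V(p)={w : Ryw}. Then □p at y so ◇□p at x, so □◇p at x, so ◇p at z, giving w with Rzw and Ryw.
Conversely, on a frame with convergence the schema holds at every world under every valuation.
So the correspondent is convergence.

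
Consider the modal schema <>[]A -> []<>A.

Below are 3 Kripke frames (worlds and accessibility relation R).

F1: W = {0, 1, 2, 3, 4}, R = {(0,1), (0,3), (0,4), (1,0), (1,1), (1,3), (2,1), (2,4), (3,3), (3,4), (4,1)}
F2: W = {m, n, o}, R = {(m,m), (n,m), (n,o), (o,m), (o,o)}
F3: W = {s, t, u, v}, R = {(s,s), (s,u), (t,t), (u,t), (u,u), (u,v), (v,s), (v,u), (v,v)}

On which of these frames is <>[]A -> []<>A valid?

This is the axiom for convergence; its first-order frame correspondent is forall x forall y forall z (Rxy & Rxz -> exists w (Ryw & Rzw)).
F1: fails — R04 and R03 but 4 and 3 have no common successor.
F2: condition met.
F3: fails — Ruv and Rut but v and t have no common successor.

F2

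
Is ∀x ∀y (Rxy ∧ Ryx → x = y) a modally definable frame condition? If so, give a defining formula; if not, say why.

Modal frame validity is preserved under surjective bounded morphisms.
The 6-cycle (worlds 0,1,2,3,4,5 with 0→1→2→3→4→5→0) is antisymmetric. Sending even-indexed worlds to s and odd-indexed worlds to t is a surjective bounded morphism onto the two-world frame with s↔t, which is not antisymmetric.
Hence antisymmetry is not modally definable.

No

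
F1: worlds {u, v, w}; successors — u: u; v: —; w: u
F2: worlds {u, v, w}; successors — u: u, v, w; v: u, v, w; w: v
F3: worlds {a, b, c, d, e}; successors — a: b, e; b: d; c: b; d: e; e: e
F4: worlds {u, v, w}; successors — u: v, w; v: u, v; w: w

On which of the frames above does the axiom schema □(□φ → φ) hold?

F1

This is the axiom for shift-reflexivity; its first-order frame correspondent is ∀x ∀y (Rxy → Ryy).
F1: satisfies the condition.
F2: fails — Ruw but not Rww.
F3: fails — Rab but not Rbb.
F4: fails — Rvu but not Ruu.
Valid on: F1.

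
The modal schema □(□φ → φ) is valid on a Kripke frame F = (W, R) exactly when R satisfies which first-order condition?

This schema is the T□ axiom.
It corresponds to shift-reflexivity: ∀x ∀y (Rxy → Ryy).

shift-reflexivity: ∀x ∀y (Rxy → Ryy)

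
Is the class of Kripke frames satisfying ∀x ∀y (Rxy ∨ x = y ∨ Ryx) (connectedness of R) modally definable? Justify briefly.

Modal frame validity is preserved under disjoint unions.
Take 3 disjoint single-world reflexive frames: each is trivially connected, but their disjoint union has 3 worlds with no edge between distinct components, so it is not connected.
Hence connectedness of R is not modally definable.

Not modally definable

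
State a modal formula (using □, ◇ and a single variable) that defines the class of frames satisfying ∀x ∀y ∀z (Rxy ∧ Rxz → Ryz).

The condition is the Euclidean property. The 5 schema ◇ψ → □◇ψ defines it.
Suppose ◇ψ→□◇ψ is valid. Take Rxy, Rxz and set V(ψ)={y}. Then ◇ψ at x, so □◇ψ at x, so ◇ψ at z, so some w with Rzw has ψ; w=y, i.e. Rzy. By symmetry of the argument, Ryz.

◇ψ → □◇ψ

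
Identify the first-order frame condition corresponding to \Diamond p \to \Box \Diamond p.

the Euclidean property

Suppose ◇p→□◇p is valid. Take Rxy, Rxz and set V(p)={y}. Then ◇p at x, so □◇p at x, so ◇p at z, so some w with Rzw has p; w=y, i.e. Rzy. By symmetry of the argument, Ryz.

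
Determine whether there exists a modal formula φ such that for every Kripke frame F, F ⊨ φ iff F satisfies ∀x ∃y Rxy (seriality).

Yes: it is seriality, defined by the D schema □p → ◇p.
Suppose □p→◇p is valid. At any x set V(p)=W. Then □p at x, so ◇p at x, so x has a successor.

Definable; □p → ◇p defines it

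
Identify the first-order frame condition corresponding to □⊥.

emptiness of R

□⊥ is valid iff no world has any successor (otherwise □⊥ fails at any world with one).
Conversely, any frame satisfying ∀x ∀y ¬Rxy validates the schema.
So the correspondent is emptiness of R.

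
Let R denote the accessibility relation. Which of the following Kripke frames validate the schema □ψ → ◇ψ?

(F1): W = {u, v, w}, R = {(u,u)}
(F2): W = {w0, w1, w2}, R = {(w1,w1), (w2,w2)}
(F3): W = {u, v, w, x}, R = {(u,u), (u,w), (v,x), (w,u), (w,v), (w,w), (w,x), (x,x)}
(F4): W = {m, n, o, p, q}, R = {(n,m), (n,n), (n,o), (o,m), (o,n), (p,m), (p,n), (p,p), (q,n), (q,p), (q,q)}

(F3)

Frame correspondent (Sahlqvist): ∀x ∃y Rxy — i.e. seriality.
(F1): fails — world v has no successor.
(F2): fails — world w0 has no successor.
(F3): holds.
(F4): fails — world m has no successor.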